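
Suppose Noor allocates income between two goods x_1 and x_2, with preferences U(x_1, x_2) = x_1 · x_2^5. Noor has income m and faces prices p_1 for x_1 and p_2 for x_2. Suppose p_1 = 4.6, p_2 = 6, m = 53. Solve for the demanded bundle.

x_1* = 1.9203, x_2* = 7.3611

Tangency: MRS = (1/5)·x_2/x_1 = p_1/p_2.
Rearranging, p_2·x_2 = 5·p_1·x_1. Substituting into the budget gives p_1·x_1·(1 + 5) = m.
Demand: x_1*(p_1,p_2,m) = 1/6·m/p_1 and x_2* = 5/6·m/p_2.
At p_1=4.6, p_2=6, m=53: x_1* = 1/6·53/4.6 = 1.9203, x_2* = 7.3611.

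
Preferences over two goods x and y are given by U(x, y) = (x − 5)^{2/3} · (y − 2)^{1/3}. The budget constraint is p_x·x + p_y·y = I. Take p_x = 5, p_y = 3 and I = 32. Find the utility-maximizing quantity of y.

y* = 2.1111

Let x' = x−5, y' = y−2. MRS = 2·y'/x' = p_x/p_y.
After buying the subsistence bundle (5, 2), a share 2/3 of the remaining income goes to x: x* = 5 + 2/3·(I − 5p_x − 2p_y)/p_x.
Discretionary income = 32 − 5·5 − 2·3 = 1; y* = 2 + 1/3·1/3 = 2.1111.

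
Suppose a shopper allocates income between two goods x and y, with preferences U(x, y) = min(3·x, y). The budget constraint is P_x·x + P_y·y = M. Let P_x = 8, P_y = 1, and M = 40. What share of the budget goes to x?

Demand: x*(P_x,P_y,M) = M/(P_x + 3·P_y), y* = 3·M/(P_x + 3·P_y).
Here 8 + 3·1 = 11, giving x* = 3.6364 and y* = 10.9091.
Expenditure on x: 8·3.6364 = 29.0909; share = 0.7273.

share on x = 0.7273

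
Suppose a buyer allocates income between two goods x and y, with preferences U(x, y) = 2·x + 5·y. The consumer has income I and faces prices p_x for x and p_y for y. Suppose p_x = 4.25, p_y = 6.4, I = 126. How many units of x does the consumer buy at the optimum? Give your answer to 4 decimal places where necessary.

Numerically: x* = 0, y* = 19.6875.

x* = 0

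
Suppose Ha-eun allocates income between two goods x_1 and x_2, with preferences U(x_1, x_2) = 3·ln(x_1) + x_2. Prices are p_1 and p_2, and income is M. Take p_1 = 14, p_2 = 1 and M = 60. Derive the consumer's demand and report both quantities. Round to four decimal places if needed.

x_1* = 0.2143, x_2* = 57

MU_x_1 = 3/x_1, MU_x_2 = 1. Tangency: 3/x_1 = p_1/p_2.
So x_1*(p_1,p_2) = 3·p_2/p_1, independent of income; and x_2* = (M − 3·p_2)/p_2.
At the given prices: x_1* = 3·1/14 = 0.2143, and x_2* = 57.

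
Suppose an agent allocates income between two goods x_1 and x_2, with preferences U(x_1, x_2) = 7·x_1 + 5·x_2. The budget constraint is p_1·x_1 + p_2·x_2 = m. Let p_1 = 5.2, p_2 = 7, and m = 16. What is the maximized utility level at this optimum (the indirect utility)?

V = 21.5385

Perfect substitutes: compare marginal utility per dollar. 7/p_1 vs 5/p_2 → 1.3462 vs 0.7143.
x_1 gives more utility per dollar, so spend all income on x_1: x_1* = m/p_1, x_2* = 0.
Numerically: x_1* = 3.0769, x_2* = 0.
Utility at the optimum: U(3.0769, 0) = 21.5385.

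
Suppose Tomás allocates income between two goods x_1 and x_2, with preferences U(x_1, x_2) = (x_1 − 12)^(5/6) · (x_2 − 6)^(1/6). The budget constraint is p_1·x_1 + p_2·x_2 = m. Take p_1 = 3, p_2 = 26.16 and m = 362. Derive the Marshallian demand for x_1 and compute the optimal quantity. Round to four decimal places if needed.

MRS = 5·(x_2−6)/(x_1−12). Tangency with p_1/p_2 gives x_2−6 = (1/5)·(p_1/p_2)·(x_1−12).
Substituting into the budget: x_1* = 12 + 5/6·(m − 12·p_1 − 6·p_2)/p_1, and x_2* = 6 + 1/6·(…)/p_2.
Discretionary income = 362 − 12·3 − 6·26.16 = 169.04; x_1* = 12 + 5/6·169.04/3 = 58.9556.

x_1* = 58.9556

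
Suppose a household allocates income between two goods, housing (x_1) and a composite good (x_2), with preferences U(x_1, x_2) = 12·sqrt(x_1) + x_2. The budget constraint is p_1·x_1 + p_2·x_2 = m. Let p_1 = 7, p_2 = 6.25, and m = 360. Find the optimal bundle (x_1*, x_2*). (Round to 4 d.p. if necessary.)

x_1* = 28.699, x_2* = 25.4571

MU_x_1 = 6/√x_1, MU_x_2 = 1. Tangency: 6/√x_1 = p_1/p_2.
Thus x_1* = (6·p_2/p_1)² — independent of m — with the rest of income spent on x_2.
Plugging in: x_1* = (6·6.25/7)² = 28.699, x_2* = 25.4571.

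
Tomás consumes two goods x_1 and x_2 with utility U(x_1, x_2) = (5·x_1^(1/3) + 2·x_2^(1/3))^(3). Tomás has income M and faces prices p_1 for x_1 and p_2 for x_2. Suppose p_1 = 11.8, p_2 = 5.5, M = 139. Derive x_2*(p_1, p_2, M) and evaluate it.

x_2* = 6.8329

With the ratio pinned down, the budget gives x_1* = M/(p_1 + p_2·(x_2/x_1)) and x_2* = (x_2/x_1)·x_1*.
Numerically x_2/x_1 = 0.795003, so x_1* = 139/(11.8 + 5.5·0.795003) = 8.5948 and x_2* = 0.795003·8.5948 = 6.8329.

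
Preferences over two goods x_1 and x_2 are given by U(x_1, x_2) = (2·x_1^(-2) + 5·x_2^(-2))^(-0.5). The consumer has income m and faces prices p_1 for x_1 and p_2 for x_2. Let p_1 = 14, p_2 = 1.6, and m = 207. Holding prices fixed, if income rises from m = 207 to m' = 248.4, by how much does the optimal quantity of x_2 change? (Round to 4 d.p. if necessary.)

Δx_2* = 6.2672

MRS = MU_x_1/MU_x_2 = (2/5)·(x_2/x_1)^(3). Set equal to p_1/p_2.
Hence x_2/x_1 = ((5/2)·p_1/p_2)^(1/(3)), i.e. raised to the 1/3 power.
With the ratio pinned down, the budget gives x_1* = m/(p_1 + p_2·(x_2/x_1)) and x_2* = (x_2/x_1)·x_1*.
Numerically x_2/x_1 = 2.796722, so x_1* = 207/(14 + 1.6·2.796722) = 11.2045 and x_2* = 2.796722·11.2045 = 31.3358.
At m' = 248.4: x_2* = 37.603. Change: 37.603 − 31.3358 = 6.2672.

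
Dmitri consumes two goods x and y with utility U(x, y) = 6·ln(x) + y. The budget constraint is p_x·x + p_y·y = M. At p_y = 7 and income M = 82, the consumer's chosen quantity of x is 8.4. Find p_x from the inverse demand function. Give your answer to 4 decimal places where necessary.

p_x = 5

MU_x = 6/x, MU_y = 1. Tangency: 6/x = p_x/p_y.
So x*(p_x,p_y) = 6·p_y/p_x, independent of income; and y* = (M − 6·p_y)/p_y.
Set x* = 8.4 in the demand function and solve for p_x: p_x = 5.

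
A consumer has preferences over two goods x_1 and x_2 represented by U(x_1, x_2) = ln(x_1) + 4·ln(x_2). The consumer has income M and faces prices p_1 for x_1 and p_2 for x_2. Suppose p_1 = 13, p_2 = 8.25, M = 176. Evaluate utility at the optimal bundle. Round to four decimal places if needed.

The MRS is (1/4)·x_2/x_1. Set MRS = p_1/p_2.
Rearranging, p_2·x_2 = 4·p_1·x_1. Substituting into the budget gives p_1·x_1·(1 + 4) = M.
Demand: x_1*(p_1,p_2,M) = 0.2·M/p_1 and x_2* = 0.8·M/p_2.
At p_1=13, p_2=8.25, M=176: x_1* = 0.2·176/13 = 2.7077, x_2* = 17.0667.
Utility at the optimum: U(2.7077, 17.0667) = 12.3446.

V = 12.3446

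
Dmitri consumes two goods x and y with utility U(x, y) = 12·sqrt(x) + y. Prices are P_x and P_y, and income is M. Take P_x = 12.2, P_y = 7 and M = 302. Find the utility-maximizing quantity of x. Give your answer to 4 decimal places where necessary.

x* = 11.8517

Solve: √x = 6·P_y/P_x, so x*(P_x,P_y) = (6·P_y/P_x)², and y* = (M − P_x·x*)/P_y.
Plugging in: x* = (6·7/12.2)² = 11.8517.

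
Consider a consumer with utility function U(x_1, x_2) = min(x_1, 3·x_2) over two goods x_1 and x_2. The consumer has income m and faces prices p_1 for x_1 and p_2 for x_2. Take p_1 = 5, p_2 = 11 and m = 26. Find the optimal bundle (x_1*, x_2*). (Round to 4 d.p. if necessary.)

Leontief preferences: the optimum is at the kink where x_1/3 = x_2/1, i.e. x_2 = (1/3)·x_1.
Budget: p_1·x_1 + p_2·(1/3)·x_1 = m, so (3·p_1 + p_2)·x_1 = 3·m.
Demand: x_1*(p_1,p_2,m) = 3·m/(3·p_1 + p_2), x_2* = m/(3·p_1 + p_2).
Here 3·5 + 11 = 26, giving x_1* = 3 and x_2* = 1.

x_1* = 3, x_2* = 1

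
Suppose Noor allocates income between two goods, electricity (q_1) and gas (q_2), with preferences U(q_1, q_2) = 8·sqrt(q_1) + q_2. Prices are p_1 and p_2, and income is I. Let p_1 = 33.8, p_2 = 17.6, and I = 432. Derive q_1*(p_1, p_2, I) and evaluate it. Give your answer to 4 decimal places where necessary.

q_1* = 4.3382

Set MRS = p_1/p_2: 4·q_1^(−1/2) = p_1/p_2.
Solve: √q_1 = 4·p_2/p_1, so q_1*(p_1,p_2) = (4·p_2/p_1)², and q_2* = (I − p_1·q_1*)/p_2.
Plugging in: q_1* = (4·17.6/33.8)² = 4.3382.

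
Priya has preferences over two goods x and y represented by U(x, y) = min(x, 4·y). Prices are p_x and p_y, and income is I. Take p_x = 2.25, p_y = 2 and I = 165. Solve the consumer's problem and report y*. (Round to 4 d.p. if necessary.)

Leontief preferences: the optimum is at the kink where x/4 = y/1, i.e. y = (1/4)·x.
Budget: p_x·x + p_y·(1/4)·x = I, so (4·p_x + p_y)·x = 4·I.
Demand: x*(p_x,p_y,I) = 4·I/(4·p_x + p_y), y* = I/(4·p_x + p_y).
Here 4·2.25 + 2 = 11, giving y* = 15.

y* = 15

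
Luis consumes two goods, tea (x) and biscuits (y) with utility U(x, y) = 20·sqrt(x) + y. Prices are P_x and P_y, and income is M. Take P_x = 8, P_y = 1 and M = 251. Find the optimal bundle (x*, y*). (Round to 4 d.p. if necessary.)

MU_x = 10/√x, MU_y = 1. Tangency: 10/√x = P_x/P_y.
Thus x* = (10·P_y/P_x)² — independent of M — with the rest of income spent on y.
Plugging in: x* = (10·1/8)² = 1.5625, y* = 238.5.

x* = 1.5625, y* = 238.5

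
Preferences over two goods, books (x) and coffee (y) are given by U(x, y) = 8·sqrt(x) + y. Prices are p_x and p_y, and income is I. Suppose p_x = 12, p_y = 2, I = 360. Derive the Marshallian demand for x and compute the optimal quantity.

x* = 0.4444

MU_x = 4/√x, MU_y = 1. Tangency: 4/√x = p_x/p_y.
Solve: √x = 4·p_y/p_x, so x*(p_x,p_y) = (4·p_y/p_x)², and y* = (I − p_x·x*)/p_y.
Plugging in: x* = (4·2/12)² = 0.4444.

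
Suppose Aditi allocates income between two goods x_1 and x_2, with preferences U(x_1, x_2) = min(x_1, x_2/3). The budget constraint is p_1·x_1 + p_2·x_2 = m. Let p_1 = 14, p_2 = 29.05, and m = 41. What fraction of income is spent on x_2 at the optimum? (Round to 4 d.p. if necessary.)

share on x_2 = 0.8616

With perfect complements, no substitution: consume in ratio x_1:x_2 = 1:3.
Budget: p_1·x_1 + p_2·3·x_1 = m, so (p_1 + 3·p_2)·x_1 = m.
Demand: x_1*(p_1,p_2,m) = m/(p_1 + 3·p_2), x_2* = 3·m/(p_1 + 3·p_2).
Here 14 + 3·29.05 = 101.15, giving x_1* = 0.4053 and x_2* = 1.216.
Expenditure on x_2: 29.05·1.216 = 35.3253; share = 0.8616.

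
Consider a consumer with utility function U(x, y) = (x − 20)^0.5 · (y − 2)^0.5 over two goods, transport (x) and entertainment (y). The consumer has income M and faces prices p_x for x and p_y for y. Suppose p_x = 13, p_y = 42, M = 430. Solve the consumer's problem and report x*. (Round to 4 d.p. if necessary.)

After buying the subsistence bundle (20, 2), a share 0.5 of the remaining income goes to x: x* = 20 + 0.5·(M − 20p_x − 2p_y)/p_x.
Discretionary income = 430 − 20·13 − 2·42 = 86; x* = 20 + 0.5·86/13 = 23.3077.

x* = 23.3077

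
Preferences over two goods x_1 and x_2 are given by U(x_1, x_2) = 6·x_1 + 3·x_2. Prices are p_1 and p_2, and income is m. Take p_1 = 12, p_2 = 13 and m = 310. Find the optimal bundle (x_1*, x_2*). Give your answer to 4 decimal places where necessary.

x_1* = 25.8333, x_2* = 0

x_1 gives more utility per dollar, so spend all income on x_1: x_1* = m/p_1, x_2* = 0.
Numerically: x_1* = 25.8333, x_2* = 0.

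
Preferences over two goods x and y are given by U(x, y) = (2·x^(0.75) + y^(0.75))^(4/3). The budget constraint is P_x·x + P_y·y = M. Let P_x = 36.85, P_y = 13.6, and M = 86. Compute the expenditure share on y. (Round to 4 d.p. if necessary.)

From the CES first-order condition, 2·(y/x)^(0.25) = P_x/P_y.
Hence y/x = ((1/2)·P_x/P_y)^(1/(0.25)), i.e. raised to the 4 power.
With the ratio pinned down, the budget gives x* = M/(P_x + P_y·(y/x)) and y* = (y/x)·x*.
Numerically y/x = 3.368793, so x* = 86/(36.85 + 13.6·3.368793) = 1.0403 and y* = 3.368793·1.0403 = 3.5047.
Expenditure on y: 13.6·3.5047 = 47.6636; share = 0.5542.

share on y = 0.5542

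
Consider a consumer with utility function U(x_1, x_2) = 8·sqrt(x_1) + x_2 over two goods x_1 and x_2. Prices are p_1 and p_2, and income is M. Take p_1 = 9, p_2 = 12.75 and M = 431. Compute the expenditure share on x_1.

Set MRS = p_1/p_2: 4·x_1^(−1/2) = p_1/p_2.
Solve: √x_1 = 4·p_2/p_1, so x_1*(p_1,p_2) = (4·p_2/p_1)², and x_2* = (M − p_1·x_1*)/p_2.
Plugging in: x_1* = (4·12.75/9)² = 32.1111, x_2* = 11.1373.
Expenditure on x_1: 9·32.1111 = 289; share = 0.6705.

share on x_1 = 0.6705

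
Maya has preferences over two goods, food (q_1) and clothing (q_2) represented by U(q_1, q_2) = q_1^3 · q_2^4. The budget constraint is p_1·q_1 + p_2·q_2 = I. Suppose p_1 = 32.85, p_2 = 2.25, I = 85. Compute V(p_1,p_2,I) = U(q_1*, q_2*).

Demand: q_1*(p_1,p_2,I) = 3/7·I/p_1 and q_2* = 4/7·I/p_2.
At p_1=32.85, p_2=2.25, I=85: q_1* = 3/7·85/32.85 = 1.1089, q_2* = 21.5873.
Utility at the optimum: U(1.1089, 21.5873) = 296151.3626.

V = 296151.3626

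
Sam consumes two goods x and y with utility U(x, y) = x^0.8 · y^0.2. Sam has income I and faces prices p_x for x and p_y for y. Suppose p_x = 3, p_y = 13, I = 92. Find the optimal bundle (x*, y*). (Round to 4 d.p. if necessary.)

At p_x=3, p_y=13, I=92: x* = 0.8·92/3 = 24.5333, y* = 1.4154.

x* = 24.5333, y* = 1.4154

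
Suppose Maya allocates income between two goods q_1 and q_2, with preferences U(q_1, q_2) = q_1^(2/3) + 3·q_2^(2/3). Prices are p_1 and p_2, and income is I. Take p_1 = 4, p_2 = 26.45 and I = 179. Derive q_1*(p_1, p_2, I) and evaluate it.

q_1* = 27.6663

MRS = MU_q_1/MU_q_2 = (1/3)·(q_2/q_1)^(1/3). Set equal to p_1/p_2.
Hence q_2/q_1 = (3·p_1/p_2)^(1/(1/3)), i.e. raised to the 3 power.
With the ratio pinned down, the budget gives q_1* = I/(p_1 + p_2·(q_2/q_1)) and q_2* = (q_2/q_1)·q_1*.
Numerically q_2/q_1 = 0.093383, so q_1* = 179/(4 + 26.45·0.093383) = 27.6663.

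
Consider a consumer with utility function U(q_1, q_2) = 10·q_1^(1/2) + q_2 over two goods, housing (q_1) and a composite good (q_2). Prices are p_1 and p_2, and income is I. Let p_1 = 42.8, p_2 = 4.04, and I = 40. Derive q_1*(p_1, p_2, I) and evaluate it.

Utility is quasi-linear in q_2; the FOC for q_1 is 5/√q_1 = p_1/p_2.
Solve: √q_1 = 5·p_2/p_1, so q_1*(p_1,p_2) = (5·p_2/p_1)², and q_2* = (I − p_1·q_1*)/p_2.
Plugging in: q_1* = (5·4.04/42.8)² = 0.2227.

q_1* = 0.2227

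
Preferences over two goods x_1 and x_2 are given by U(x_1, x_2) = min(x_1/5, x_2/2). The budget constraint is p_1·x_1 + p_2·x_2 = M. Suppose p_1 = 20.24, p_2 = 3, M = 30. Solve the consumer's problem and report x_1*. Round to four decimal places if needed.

With perfect complements, no substitution: consume in ratio x_1:x_2 = 5:2.
Budget: p_1·x_1 + p_2·(2/5)·x_1 = M, so (5·p_1 + 2·p_2)·x_1 = 5·M.
Demand: x_1*(p_1,p_2,M) = 5·M/(5·p_1 + 2·p_2), x_2* = 2·M/(5·p_1 + 2·p_2).
Here 5·20.24 + 2·3 = 107.2, giving x_1* = 1.3993.

x_1* = 1.3993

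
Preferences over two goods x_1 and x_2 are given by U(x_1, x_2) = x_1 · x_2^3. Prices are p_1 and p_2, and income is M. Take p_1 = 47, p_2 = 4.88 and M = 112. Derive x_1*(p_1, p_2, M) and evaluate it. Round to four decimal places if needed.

The MRS is (1/3)·x_2/x_1. Set MRS = p_1/p_2.
So p_2·x_2 = 3·p_1·x_1; combined with the budget, a share 0.25 of income goes to x_1.
Demand: x_1*(p_1,p_2,M) = 0.25·M/p_1 and x_2* = 0.75·M/p_2.
At p_1=47, p_2=4.88, M=112: x_1* = 0.25·112/47 = 0.5957.

x_1* = 0.5957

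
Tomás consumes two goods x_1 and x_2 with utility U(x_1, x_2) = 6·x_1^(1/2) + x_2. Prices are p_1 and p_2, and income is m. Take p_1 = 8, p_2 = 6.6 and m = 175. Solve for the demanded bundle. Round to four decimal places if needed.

x_1* = 6.1256, x_2* = 19.0902

Solve: √x_1 = 3·p_2/p_1, so x_1*(p_1,p_2) = (3·p_2/p_1)², and x_2* = (m − p_1·x_1*)/p_2.
Plugging in: x_1* = (3·6.6/8)² = 6.1256, x_2* = 19.0902.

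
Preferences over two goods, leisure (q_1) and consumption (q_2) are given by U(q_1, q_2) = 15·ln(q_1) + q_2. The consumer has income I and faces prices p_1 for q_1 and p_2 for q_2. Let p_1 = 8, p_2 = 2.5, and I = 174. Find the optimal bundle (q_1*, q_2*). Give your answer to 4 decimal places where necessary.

q_1* = 4.6875, q_2* = 54.6

So q_1*(p_1,p_2) = 15·p_2/p_1, independent of income; and q_2* = (I − 15·p_2)/p_2.
At the given prices: q_1* = 15·2.5/8 = 4.6875, and q_2* = 54.6.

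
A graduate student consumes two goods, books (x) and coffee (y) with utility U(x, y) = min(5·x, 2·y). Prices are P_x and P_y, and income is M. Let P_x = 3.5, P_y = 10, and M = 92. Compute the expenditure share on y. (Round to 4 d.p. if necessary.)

share on y = 0.8772

With perfect complements, no substitution: consume in ratio x:y = 2:5.
Budget: P_x·x + P_y·(5/2)·x = M, so (2·P_x + 5·P_y)·x = 2·M.
Demand: x*(P_x,P_y,M) = 2·M/(2·P_x + 5·P_y), y* = 5·M/(2·P_x + 5·P_y).
Here 2·3.5 + 5·10 = 57, giving x* = 3.2281 and y* = 8.0702.
Expenditure on y: 10·8.0702 = 80.7018; share = 0.8772.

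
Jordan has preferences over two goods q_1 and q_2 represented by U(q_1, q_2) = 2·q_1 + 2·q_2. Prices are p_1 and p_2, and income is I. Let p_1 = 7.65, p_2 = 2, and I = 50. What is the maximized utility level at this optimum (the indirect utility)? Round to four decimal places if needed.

V = 50

Perfect substitutes: compare marginal utility per dollar. 2/p_1 vs 2/p_2 → 0.2614 vs 1.
q_2 gives more utility per dollar, so spend all income on q_2: q_2* = I/p_2, q_1* = 0.
Numerically: q_1* = 0, q_2* = 25.
Utility at the optimum: U(0, 25) = 50.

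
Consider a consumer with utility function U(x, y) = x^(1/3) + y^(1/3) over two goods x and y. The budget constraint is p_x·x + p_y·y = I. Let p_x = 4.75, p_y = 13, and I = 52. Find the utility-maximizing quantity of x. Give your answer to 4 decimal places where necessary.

x* = 6.823

MRS = MU_x/MU_y = (y/x)^(2/3). Set equal to p_x/p_y.
Solve for the ratio: y/x = [p_x/p_y]^(1.5).
Substitute y = (y/x)·x into the budget: x* = I/(p_x + p_y·(y/x)).
Numerically y/x = 0.220864, so x* = 52/(4.75 + 13·0.220864) = 6.823.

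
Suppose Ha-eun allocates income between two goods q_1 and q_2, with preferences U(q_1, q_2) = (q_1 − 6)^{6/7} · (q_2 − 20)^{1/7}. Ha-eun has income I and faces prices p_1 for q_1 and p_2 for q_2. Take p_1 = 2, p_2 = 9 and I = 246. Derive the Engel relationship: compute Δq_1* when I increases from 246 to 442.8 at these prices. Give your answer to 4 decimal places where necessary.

Discretionary income = 246 − 6·2 − 20·9 = 54; q_1* = 6 + 6/7·54/2 = 29.1429.
At I' = 442.8: q_1* = 113.4857. Change: 113.4857 − 29.1429 = 84.3429.

Δq_1* = 84.3429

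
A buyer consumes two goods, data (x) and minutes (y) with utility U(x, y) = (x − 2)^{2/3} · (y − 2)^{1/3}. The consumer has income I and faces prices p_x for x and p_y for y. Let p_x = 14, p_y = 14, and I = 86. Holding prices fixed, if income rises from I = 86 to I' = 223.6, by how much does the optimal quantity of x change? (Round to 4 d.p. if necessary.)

MRS = 2·(y−2)/(x−2). Tangency with p_x/p_y gives y−2 = (1/2)·(p_x/p_y)·(x−2).
After buying the subsistence bundle (2, 2), a share 2/3 of the remaining income goes to x: x* = 2 + 2/3·(I − 2p_x − 2p_y)/p_x.
Discretionary income = 86 − 2·14 − 2·14 = 30; x* = 2 + 2/3·30/14 = 3.4286.
At I' = 223.6: x* = 9.981. Change: 9.981 − 3.4286 = 6.5524.

Δx* = 6.5524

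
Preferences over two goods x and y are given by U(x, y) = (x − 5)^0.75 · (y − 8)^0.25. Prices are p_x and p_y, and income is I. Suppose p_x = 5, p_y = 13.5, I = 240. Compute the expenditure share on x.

share on x = 0.4385

This is Cobb-Douglas in (x−5, y−8): tangency gives 0.75·p_y·(y−8) = 0.25·p_x·(x−5).
After buying the subsistence bundle (5, 8), a share 0.75 of the remaining income goes to x: x* = 5 + 0.75·(I − 5p_x − 8p_y)/p_x.
Discretionary income = 240 − 5·5 − 8·13.5 = 107; x* = 5 + 0.75·107/5 = 21.05; y* = 8 + 0.25·107/13.5 = 9.9815.
Expenditure on x: 5·21.05 = 105.25; share = 0.4385.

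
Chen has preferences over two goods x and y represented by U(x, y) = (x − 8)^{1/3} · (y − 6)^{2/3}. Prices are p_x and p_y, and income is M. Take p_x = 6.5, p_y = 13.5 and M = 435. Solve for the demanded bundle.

x* = 23.4872, y* = 20.9136

Let x' = x−8, y' = y−6. MRS = (1/2)·y'/x' = p_x/p_y.
After buying the subsistence bundle (8, 6), a share 1/3 of the remaining income goes to x: x* = 8 + 1/3·(M − 8p_x − 6p_y)/p_x.
Discretionary income = 435 − 8·6.5 − 6·13.5 = 302; x* = 8 + 1/3·302/6.5 = 23.4872; y* = 6 + 2/3·302/13.5 = 20.9136.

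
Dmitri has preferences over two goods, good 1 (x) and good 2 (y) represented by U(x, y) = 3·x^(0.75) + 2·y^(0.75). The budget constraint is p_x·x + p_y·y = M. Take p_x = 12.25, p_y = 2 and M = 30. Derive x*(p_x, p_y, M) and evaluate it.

MRS = MU_x/MU_y = (3/2)·(y/x)^(0.25). Set equal to p_x/p_y.
Hence y/x = ((2/3)·p_x/p_y)^(1/(0.25)), i.e. raised to the 4 power.
Substitute y = (y/x)·x into the budget: x* = M/(p_x + p_y·(y/x)).
Numerically y/x = 278.009307, so x* = 30/(12.25 + 2·278.009307) = 0.0528.

x* = 0.0528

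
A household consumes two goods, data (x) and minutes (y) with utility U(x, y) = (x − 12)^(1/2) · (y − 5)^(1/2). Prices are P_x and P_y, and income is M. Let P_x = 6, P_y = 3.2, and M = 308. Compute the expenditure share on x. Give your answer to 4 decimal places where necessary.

Let x' = x−12, y' = y−5. MRS = y'/x' = P_x/P_y.
Substituting into the budget: x* = 12 + 0.5·(M − 12·P_x − 5·P_y)/P_x, and y* = 5 + 0.5·(…)/P_y.
Discretionary income = 308 − 12·6 − 5·3.2 = 220; x* = 12 + 0.5·220/6 = 30.3333; y* = 5 + 0.5·220/3.2 = 39.375.
Expenditure on x: 6·30.3333 = 182; share = 0.5909.

share on x = 0.5909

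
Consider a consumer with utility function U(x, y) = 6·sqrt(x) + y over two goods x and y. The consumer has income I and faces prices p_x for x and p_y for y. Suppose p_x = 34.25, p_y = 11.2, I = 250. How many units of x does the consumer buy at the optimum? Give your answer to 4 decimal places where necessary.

x* = 0.9624

Solve: √x = 3·p_y/p_x, so x*(p_x,p_y) = (3·p_y/p_x)², and y* = (I − p_x·x*)/p_y.
Plugging in: x* = (3·11.2/34.25)² = 0.9624.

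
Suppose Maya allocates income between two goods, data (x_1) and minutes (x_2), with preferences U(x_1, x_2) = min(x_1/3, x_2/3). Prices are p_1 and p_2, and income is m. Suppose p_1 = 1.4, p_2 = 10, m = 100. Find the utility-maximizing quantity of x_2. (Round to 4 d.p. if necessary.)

x_2* = 8.7719

With perfect complements, no substitution: consume in ratio x_1:x_2 = 3:3.
Budget: p_1·x_1 + p_2·x_1 = m, so (3·p_1 + 3·p_2)·x_1 = 3·m.
Demand: x_1*(p_1,p_2,m) = 3·m/(3·p_1 + 3·p_2), x_2* = 3·m/(3·p_1 + 3·p_2).
Here 3·1.4 + 3·10 = 34.2, giving x_2* = 8.7719.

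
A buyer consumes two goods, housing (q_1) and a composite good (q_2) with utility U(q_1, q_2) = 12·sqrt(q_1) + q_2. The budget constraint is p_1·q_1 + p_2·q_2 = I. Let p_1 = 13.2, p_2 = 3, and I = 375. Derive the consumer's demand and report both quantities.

q_1* = 1.8595, q_2* = 116.8182

Set MRS = p_1/p_2: 6·q_1^(−1/2) = p_1/p_2.
Thus q_1* = (6·p_2/p_1)² — independent of I — with the rest of income spent on q_2.
Plugging in: q_1* = (6·3/13.2)² = 1.8595, q_2* = 116.8182.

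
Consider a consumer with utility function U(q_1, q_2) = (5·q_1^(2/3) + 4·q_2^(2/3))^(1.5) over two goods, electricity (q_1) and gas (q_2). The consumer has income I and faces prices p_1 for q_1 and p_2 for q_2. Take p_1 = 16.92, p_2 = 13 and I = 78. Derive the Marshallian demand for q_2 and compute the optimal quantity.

q_2* = 2.7869

MU_q_1 ∝ 5·q_1^(-1/3), MU_q_2 ∝ 4·q_2^(-1/3), so MRS = (5/4)·(q_2/q_1)^(1/3) = p_1/p_2.
Hence q_2/q_1 = ((4/5)·p_1/p_2)^(1/(1/3)), i.e. raised to the 3 power.
Substitute q_2 = (q_2/q_1)·q_1 into the budget: q_1* = I/(p_1 + p_2·(q_2/q_1)).
Numerically q_2/q_1 = 1.128862, so q_1* = 78/(16.92 + 13·1.128862) = 2.4687 and q_2* = 1.128862·2.4687 = 2.7869.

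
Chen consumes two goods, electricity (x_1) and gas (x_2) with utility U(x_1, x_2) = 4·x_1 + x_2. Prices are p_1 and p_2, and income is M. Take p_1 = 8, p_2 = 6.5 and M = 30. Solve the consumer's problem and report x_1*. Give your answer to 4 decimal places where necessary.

Perfect substitutes: compare marginal utility per dollar. 4/p_1 vs 1/p_2 → 0.5 vs 0.1538.
x_1 gives more utility per dollar, so spend all income on x_1: x_1* = M/p_1, x_2* = 0.
Numerically: x_1* = 3.75, x_2* = 0.

x_1* = 3.75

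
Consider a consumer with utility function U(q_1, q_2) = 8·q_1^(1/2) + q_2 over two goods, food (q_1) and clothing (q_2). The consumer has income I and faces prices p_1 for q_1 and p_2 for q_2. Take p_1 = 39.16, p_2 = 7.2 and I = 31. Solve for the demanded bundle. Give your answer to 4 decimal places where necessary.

q_1* = 0.5409, q_2* = 1.3638

MU_q_1 = 4/√q_1, MU_q_2 = 1. Tangency: 4/√q_1 = p_1/p_2.
Thus q_1* = (4·p_2/p_1)² — independent of I — with the rest of income spent on q_2.
Plugging in: q_1* = (4·7.2/39.16)² = 0.5409, q_2* = 1.3638.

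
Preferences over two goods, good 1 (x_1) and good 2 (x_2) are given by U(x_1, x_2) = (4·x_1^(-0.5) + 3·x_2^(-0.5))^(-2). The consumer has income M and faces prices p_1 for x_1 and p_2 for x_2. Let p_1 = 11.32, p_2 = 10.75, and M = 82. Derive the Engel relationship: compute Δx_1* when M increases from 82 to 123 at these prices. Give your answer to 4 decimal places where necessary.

Substitute x_2 = (x_2/x_1)·x_1 into the budget: x_1* = M/(p_1 + p_2·(x_2/x_1)).
Numerically x_2/x_1 = 0.85441, so x_1* = 82/(11.32 + 10.75·0.85441) = 3.999.
At M' = 123: x_1* = 5.9986. Change: 5.9986 − 3.999 = 1.9995.

Δx_1* = 1.9995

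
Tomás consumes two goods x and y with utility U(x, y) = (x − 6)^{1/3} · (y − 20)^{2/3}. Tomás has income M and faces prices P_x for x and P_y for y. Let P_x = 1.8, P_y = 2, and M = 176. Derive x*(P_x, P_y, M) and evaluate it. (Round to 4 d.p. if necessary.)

Let x' = x−6, y' = y−20. MRS = (1/2)·y'/x' = P_x/P_y.
Substituting into the budget: x* = 6 + 1/3·(M − 6·P_x − 20·P_y)/P_x, and y* = 20 + 2/3·(…)/P_y.
Discretionary income = 176 − 6·1.8 − 20·2 = 125.2; x* = 6 + 1/3·125.2/1.8 = 29.1852.

x* = 29.1852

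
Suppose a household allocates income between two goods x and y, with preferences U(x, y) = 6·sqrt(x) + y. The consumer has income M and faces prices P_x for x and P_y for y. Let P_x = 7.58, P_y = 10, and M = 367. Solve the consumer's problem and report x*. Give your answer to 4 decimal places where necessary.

MU_x = 3/√x, MU_y = 1. Tangency: 3/√x = P_x/P_y.
Solve: √x = 3·P_y/P_x, so x*(P_x,P_y) = (3·P_y/P_x)², and y* = (M − P_x·x*)/P_y.
Plugging in: x* = (3·10/7.58)² = 15.6641.

x* = 15.6641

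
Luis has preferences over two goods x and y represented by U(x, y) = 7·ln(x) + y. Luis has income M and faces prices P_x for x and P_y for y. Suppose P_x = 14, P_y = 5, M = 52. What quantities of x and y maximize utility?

x* = 2.5, y* = 3.4

Set MRS = P_x/P_y: (7/x)/1 = P_x/P_y.
So x*(P_x,P_y) = 7·P_y/P_x, independent of income; and y* = (M − 7·P_y)/P_y.
At the given prices: x* = 7·5/14 = 2.5, and y* = 3.4.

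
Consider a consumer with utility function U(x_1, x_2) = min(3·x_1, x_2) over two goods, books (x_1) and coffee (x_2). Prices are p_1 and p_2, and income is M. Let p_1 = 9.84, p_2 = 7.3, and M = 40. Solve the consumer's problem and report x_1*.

x_1* = 1.2602

With perfect complements, no substitution: consume in ratio x_1:x_2 = 1:3.
Budget: p_1·x_1 + p_2·3·x_1 = M, so (p_1 + 3·p_2)·x_1 = M.
Demand: x_1*(p_1,p_2,M) = M/(p_1 + 3·p_2), x_2* = 3·M/(p_1 + 3·p_2).
Here 9.84 + 3·7.3 = 31.74, giving x_1* = 1.2602.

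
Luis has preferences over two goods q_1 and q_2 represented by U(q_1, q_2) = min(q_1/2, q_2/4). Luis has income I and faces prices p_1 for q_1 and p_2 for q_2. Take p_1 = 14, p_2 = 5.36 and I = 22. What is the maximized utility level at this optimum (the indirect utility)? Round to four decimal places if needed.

V = 0.445

Here 2·14 + 4·5.36 = 49.44, giving q_1* = 0.89 and q_2* = 1.7799.
Utility at the optimum: U(0.89, 1.7799) = 0.445.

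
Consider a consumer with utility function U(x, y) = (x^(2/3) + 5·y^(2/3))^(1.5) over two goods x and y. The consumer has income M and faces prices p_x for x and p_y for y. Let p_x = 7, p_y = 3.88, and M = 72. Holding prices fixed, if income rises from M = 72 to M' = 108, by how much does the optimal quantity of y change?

MRS = MU_x/MU_y = (1/5)·(y/x)^(1/3). Set equal to p_x/p_y.
Solve for the ratio: y/x = [5·p_x/p_y]^(3).
With the ratio pinned down, the budget gives x* = M/(p_x + p_y·(y/x)) and y* = (y/x)·x*.
Numerically y/x = 734.021796, so x* = 72/(7 + 3.88·734.021796) = 0.0252 and y* = 734.021796·0.0252 = 18.5112.
At M' = 108: y* = 27.7668. Change: 27.7668 − 18.5112 = 9.2556.

Δy* = 9.2556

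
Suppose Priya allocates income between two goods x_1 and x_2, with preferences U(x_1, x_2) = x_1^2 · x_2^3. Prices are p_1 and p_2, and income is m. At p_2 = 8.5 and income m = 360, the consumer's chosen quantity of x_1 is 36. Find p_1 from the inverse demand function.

The MRS is (2/3)·x_2/x_1. Set MRS = p_1/p_2.
Rearranging, p_2·x_2 = (3/2)·p_1·x_1. Substituting into the budget gives p_1·x_1·(1 + (3/2)) = m.
Demand: x_1*(p_1,p_2,m) = 0.4·m/p_1 and x_2* = 0.6·m/p_2.
Set x_1* = 36 in the demand function and solve for p_1: p_1 = 4.

p_1 = 4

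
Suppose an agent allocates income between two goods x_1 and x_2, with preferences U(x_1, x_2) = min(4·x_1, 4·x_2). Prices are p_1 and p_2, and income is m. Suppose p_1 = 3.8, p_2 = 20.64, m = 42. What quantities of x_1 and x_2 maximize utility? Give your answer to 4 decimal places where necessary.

x_1* = 1.7185, x_2* = 1.7185

With perfect complements, no substitution: consume in ratio x_1:x_2 = 4:4.
Budget: p_1·x_1 + p_2·x_1 = m, so (4·p_1 + 4·p_2)·x_1 = 4·m.
Demand: x_1*(p_1,p_2,m) = 4·m/(4·p_1 + 4·p_2), x_2* = 4·m/(4·p_1 + 4·p_2).
Here 4·3.8 + 4·20.64 = 97.76, giving x_1* = 1.7185 and x_2* = 1.7185.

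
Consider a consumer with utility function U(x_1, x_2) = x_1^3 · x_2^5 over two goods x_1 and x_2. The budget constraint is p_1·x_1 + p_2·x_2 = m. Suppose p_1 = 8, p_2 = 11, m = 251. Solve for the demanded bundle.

Tangency: MRS = (3/5)·x_2/x_1 = p_1/p_2.
Rearranging, p_2·x_2 = (5/3)·p_1·x_1. Substituting into the budget gives p_1·x_1·(1 + (5/3)) = m.
Demand: x_1*(p_1,p_2,m) = 0.375·m/p_1 and x_2* = 0.625·m/p_2.
At p_1=8, p_2=11, m=251: x_1* = 0.375·251/8 = 11.7656, x_2* = 14.2614.

x_1* = 11.7656, x_2* = 14.2614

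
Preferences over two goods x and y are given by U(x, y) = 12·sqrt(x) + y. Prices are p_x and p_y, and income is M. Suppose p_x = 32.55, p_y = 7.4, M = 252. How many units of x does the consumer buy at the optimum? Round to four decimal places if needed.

MU_x = 6/√x, MU_y = 1. Tangency: 6/√x = p_x/p_y.
Solve: √x = 6·p_y/p_x, so x*(p_x,p_y) = (6·p_y/p_x)², and y* = (M − p_x·x*)/p_y.
Plugging in: x* = (6·7.4/32.55)² = 1.8606.

x* = 1.8606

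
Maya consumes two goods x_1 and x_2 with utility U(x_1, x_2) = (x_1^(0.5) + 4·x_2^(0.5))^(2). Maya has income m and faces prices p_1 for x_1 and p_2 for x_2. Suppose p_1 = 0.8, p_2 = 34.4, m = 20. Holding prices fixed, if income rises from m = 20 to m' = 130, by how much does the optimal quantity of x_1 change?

MU_x_1 ∝ x_1^(-0.5), MU_x_2 ∝ 4·x_2^(-0.5), so MRS = (1/4)·(x_2/x_1)^(0.5) = p_1/p_2.
Solve for the ratio: x_2/x_1 = [4·p_1/p_2]^(2).
With the ratio pinned down, the budget gives x_1* = m/(p_1 + p_2·(x_2/x_1)) and x_2* = (x_2/x_1)·x_1*.
Numerically x_2/x_1 = 0.008653, so x_1* = 20/(0.8 + 34.4·0.008653) = 18.2203.
At m' = 130: x_1* = 118.4322. Change: 118.4322 − 18.2203 = 100.2119.

Δx_1* = 100.2119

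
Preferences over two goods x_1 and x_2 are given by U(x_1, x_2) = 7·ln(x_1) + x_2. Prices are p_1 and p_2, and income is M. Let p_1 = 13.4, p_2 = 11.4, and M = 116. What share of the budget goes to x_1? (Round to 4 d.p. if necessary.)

Set MRS = p_1/p_2: (7/x_1)/1 = p_1/p_2.
So x_1*(p_1,p_2) = 7·p_2/p_1, independent of income; and x_2* = (M − 7·p_2)/p_2.
At the given prices: x_1* = 7·11.4/13.4 = 5.9552, and x_2* = 3.1754.
Expenditure on x_1: 13.4·5.9552 = 79.8; share = 0.6879.

share on x_1 = 0.6879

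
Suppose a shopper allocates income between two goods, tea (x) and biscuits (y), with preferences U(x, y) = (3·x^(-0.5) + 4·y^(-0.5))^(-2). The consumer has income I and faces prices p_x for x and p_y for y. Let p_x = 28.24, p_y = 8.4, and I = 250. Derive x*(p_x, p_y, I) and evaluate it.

MRS = MU_x/MU_y = (3/4)·(y/x)^(1.5). Set equal to p_x/p_y.
Hence y/x = ((4/3)·p_x/p_y)^(1/(1.5)), i.e. raised to the 2/3 power.
With the ratio pinned down, the budget gives x* = I/(p_x + p_y·(y/x)) and y* = (y/x)·x*.
Numerically y/x = 2.718626, so x* = 250/(28.24 + 8.4·2.718626) = 4.8946.

x* = 4.8946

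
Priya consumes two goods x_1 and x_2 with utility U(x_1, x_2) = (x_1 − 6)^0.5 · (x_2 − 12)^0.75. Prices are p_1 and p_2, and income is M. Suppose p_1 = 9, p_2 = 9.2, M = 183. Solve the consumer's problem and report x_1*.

x_1* = 6.8267

This is Cobb-Douglas in (x_1−6, x_2−12): tangency gives 0.5·p_2·(x_2−12) = 0.75·p_1·(x_1−6).
Substituting into the budget: x_1* = 6 + 0.4·(M − 6·p_1 − 12·p_2)/p_1, and x_2* = 12 + 0.6·(…)/p_2.
Discretionary income = 183 − 6·9 − 12·9.2 = 18.6; x_1* = 6 + 0.4·18.6/9 = 6.8267.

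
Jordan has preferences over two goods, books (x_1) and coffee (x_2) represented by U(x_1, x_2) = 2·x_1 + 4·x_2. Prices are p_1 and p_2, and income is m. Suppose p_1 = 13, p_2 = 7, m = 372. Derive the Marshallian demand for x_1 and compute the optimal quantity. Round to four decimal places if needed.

Linear utility — the consumer picks whichever good has higher MU/price: 2/13 = 0.1538 vs 4/7 = 0.5714.
x_2 gives more utility per dollar, so spend all income on x_2: x_2* = m/p_2, x_1* = 0.
Numerically: x_1* = 0, x_2* = 53.1429.

x_1* = 0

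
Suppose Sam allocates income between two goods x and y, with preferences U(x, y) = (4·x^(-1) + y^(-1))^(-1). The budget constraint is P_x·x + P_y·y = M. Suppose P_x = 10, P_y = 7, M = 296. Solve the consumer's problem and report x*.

x* = 20.8696

MRS = MU_x/MU_y = 4·(y/x)^(2). Set equal to P_x/P_y.
Hence y/x = ((1/4)·P_x/P_y)^(1/(2)), i.e. raised to the 0.5 power.
With the ratio pinned down, the budget gives x* = M/(P_x + P_y·(y/x)) and y* = (y/x)·x*.
Numerically y/x = 0.597614, so x* = 296/(10 + 7·0.597614) = 20.8696.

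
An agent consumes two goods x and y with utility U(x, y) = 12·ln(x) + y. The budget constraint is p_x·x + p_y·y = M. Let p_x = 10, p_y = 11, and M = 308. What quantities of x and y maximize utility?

MU_x = 12/x, MU_y = 1. Tangency: 12/x = p_x/p_y.
So x*(p_x,p_y) = 12·p_y/p_x, independent of income; and y* = (M − 12·p_y)/p_y.
At the given prices: x* = 12·11/10 = 13.2, and y* = 16.

x* = 13.2, y* = 16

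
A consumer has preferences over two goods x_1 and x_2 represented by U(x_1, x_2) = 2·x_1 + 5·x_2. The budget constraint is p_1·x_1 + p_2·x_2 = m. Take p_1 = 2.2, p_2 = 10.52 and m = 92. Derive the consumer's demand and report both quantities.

Perfect substitutes: compare marginal utility per dollar. 2/p_1 vs 5/p_2 → 0.9091 vs 0.4753.
x_1 gives more utility per dollar, so spend all income on x_1: x_1* = m/p_1, x_2* = 0.
Numerically: x_1* = 41.8182, x_2* = 0.

x_1* = 41.8182, x_2* = 0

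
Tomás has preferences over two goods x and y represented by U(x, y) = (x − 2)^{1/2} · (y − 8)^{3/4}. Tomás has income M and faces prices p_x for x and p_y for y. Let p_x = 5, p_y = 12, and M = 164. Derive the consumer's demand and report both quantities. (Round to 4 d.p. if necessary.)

x* = 6.64, y* = 10.9

This is Cobb-Douglas in (x−2, y−8): tangency gives 0.5·p_y·(y−8) = 0.75·p_x·(x−2).
Substituting into the budget: x* = 2 + 0.4·(M − 2·p_x − 8·p_y)/p_x, and y* = 8 + 0.6·(…)/p_y.
Discretionary income = 164 − 2·5 − 8·12 = 58; x* = 2 + 0.4·58/5 = 6.64; y* = 8 + 0.6·58/12 = 10.9.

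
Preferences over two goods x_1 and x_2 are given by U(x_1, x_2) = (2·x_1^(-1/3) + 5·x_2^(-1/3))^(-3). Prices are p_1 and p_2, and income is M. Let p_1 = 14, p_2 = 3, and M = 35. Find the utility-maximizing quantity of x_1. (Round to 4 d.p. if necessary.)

MRS = MU_x_1/MU_x_2 = (2/5)·(x_2/x_1)^(4/3). Set equal to p_1/p_2.
Solve for the ratio: x_2/x_1 = [(5/2)·p_1/p_2]^(0.75).
With the ratio pinned down, the budget gives x_1* = M/(p_1 + p_2·(x_2/x_1)) and x_2* = (x_2/x_1)·x_1*.
Numerically x_2/x_1 = 6.312626, so x_1* = 35/(14 + 3·6.312626) = 1.0626.

x_1* = 1.0626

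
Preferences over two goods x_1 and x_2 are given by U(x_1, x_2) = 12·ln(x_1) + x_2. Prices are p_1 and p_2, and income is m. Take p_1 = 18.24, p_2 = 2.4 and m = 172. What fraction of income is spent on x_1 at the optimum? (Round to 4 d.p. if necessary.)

Set MRS = p_1/p_2: (12/x_1)/1 = p_1/p_2.
So x_1*(p_1,p_2) = 12·p_2/p_1, independent of income; and x_2* = (m − 12·p_2)/p_2.
At the given prices: x_1* = 12·2.4/18.24 = 1.5789, and x_2* = 59.6667.
Expenditure on x_1: 18.24·1.5789 = 28.8; share = 0.1674.

share on x_1 = 0.1674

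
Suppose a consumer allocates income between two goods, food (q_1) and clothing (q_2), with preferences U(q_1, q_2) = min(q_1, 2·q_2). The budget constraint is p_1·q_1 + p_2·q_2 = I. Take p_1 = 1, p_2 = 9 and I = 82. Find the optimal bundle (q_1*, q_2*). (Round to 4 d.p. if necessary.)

With perfect complements, no substitution: consume in ratio q_1:q_2 = 2:1.
Budget: p_1·q_1 + p_2·(1/2)·q_1 = I, so (2·p_1 + p_2)·q_1 = 2·I.
Demand: q_1*(p_1,p_2,I) = 2·I/(2·p_1 + p_2), q_2* = I/(2·p_1 + p_2).
Here 2·1 + 9 = 11, giving q_1* = 14.9091 and q_2* = 7.4545.

q_1* = 14.9091, q_2* = 7.4545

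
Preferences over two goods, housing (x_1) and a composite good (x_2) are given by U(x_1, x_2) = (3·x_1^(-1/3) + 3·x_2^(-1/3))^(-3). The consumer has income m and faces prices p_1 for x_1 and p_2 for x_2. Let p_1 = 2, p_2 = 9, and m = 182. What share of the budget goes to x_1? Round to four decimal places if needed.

share on x_1 = 0.4071

From the CES first-order condition, (x_2/x_1)^(4/3) = p_1/p_2.
Solve for the ratio: x_2/x_1 = [p_1/p_2]^(0.75).
With the ratio pinned down, the budget gives x_1* = m/(p_1 + p_2·(x_2/x_1)) and x_2* = (x_2/x_1)·x_1*.
Numerically x_2/x_1 = 0.323661, so x_1* = 182/(2 + 9·0.323661) = 37.0449 and x_2* = 0.323661·37.0449 = 11.99.
Expenditure on x_1: 2·37.0449 = 74.0899; share = 0.4071.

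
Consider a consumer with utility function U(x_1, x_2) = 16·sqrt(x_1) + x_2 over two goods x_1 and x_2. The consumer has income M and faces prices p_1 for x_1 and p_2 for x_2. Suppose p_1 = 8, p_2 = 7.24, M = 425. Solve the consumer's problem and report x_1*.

Set MRS = p_1/p_2: 8·x_1^(−1/2) = p_1/p_2.
Thus x_1* = (8·p_2/p_1)² — independent of M — with the rest of income spent on x_2.
Plugging in: x_1* = (8·7.24/8)² = 52.4176.

x_1* = 52.4176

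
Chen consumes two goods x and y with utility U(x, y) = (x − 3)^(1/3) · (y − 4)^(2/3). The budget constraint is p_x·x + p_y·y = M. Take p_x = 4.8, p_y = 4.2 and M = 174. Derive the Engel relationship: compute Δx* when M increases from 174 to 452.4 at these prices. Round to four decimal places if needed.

After buying the subsistence bundle (3, 4), a share 1/3 of the remaining income goes to x: x* = 3 + 1/3·(M − 3p_x − 4p_y)/p_x.
Discretionary income = 174 − 3·4.8 − 4·4.2 = 142.8; x* = 3 + 1/3·142.8/4.8 = 12.9167.
At M' = 452.4: x* = 32.25. Change: 32.25 − 12.9167 = 19.3333.

Δx* = 19.3333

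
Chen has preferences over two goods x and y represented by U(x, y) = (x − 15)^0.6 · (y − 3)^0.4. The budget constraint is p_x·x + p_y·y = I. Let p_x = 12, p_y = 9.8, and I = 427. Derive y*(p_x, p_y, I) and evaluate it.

y* = 11.8816

This is Cobb-Douglas in (x−15, y−3): tangency gives 0.6·p_y·(y−3) = 0.4·p_x·(x−15).
After buying the subsistence bundle (15, 3), a share 0.6 of the remaining income goes to x: x* = 15 + 0.6·(I − 15p_x − 3p_y)/p_x.
Discretionary income = 427 − 15·12 − 3·9.8 = 217.6; y* = 3 + 0.4·217.6/9.8 = 11.8816.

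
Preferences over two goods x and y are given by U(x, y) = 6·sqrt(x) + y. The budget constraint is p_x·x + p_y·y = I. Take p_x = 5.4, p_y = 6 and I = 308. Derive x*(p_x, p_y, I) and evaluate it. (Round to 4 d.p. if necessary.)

Solve: √x = 3·p_y/p_x, so x*(p_x,p_y) = (3·p_y/p_x)², and y* = (I − p_x·x*)/p_y.
Plugging in: x* = (3·6/5.4)² = 11.1111.

x* = 11.1111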